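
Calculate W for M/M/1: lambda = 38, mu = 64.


W = 1/(mu - lambda) = 1/(64 - 38) = 0.0385 hours

0.0385 hours


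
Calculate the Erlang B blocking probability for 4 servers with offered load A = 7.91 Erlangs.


B(N,A) = (A^N/N!) / sum(A^k/k!, k=0..N) with N=4, A=7.91 = 0.5707

0.5707


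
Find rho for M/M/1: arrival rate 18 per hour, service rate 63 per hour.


rho = lambda/mu = 18/63 = 0.2857

0.2857


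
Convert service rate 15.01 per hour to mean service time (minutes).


Mean service time = 60/mu = 60/15.01 = 4.0 minutes

4.0 minutes


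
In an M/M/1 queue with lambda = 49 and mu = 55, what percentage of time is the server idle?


Idle fraction = (1 - rho) * 100 = (1 - 49/55) * 100 = 10.9%

10.9%


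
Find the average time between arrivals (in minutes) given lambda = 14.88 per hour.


Mean interarrival time = 60/lambda = 60/14.88 = 4.03 minutes

4.03 minutes


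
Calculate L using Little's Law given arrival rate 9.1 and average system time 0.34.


L = lambda * W = 9.1 * 0.34 = 3.09

3.09


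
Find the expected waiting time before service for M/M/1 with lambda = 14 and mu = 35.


rho = 14/35; Wq = rho/(mu - lambda) = 0.019 hours

0.019 hours


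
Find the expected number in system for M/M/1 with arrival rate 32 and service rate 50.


rho = 32/50; L = rho/(1-rho) = 1.78

1.78


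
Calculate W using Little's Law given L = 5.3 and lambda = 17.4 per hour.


W = L / lambda = 5.3 / 17.4 = 0.3046 hours

0.3046 hours


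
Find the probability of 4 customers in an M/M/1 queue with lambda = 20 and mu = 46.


rho = 20/46; P(n) = (1-rho)*rho^n = (1-20/46)*(20/46)^4 = 0.0202

0.0202


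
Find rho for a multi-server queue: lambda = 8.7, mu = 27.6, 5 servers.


rho = lambda / (c * mu) = 8.7 / (5 * 27.6) = 0.063

0.063


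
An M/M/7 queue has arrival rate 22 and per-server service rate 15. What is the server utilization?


rho = lambda/(c*mu) = 22/(7*15) = 0.2095

0.2095


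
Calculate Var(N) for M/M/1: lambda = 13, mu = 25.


rho = 13/25; Var(N) = rho/(1-rho)^2 = 2.26

2.26


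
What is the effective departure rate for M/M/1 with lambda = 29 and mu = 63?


For a stable queue (lambda < mu), throughput = lambda = 29 per hour

29 per hour


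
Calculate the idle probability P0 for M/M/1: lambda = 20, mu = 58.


P0 = 1 - rho = 1 - 20/58 = 0.6552

0.6552


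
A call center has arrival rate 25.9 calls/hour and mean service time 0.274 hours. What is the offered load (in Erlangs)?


Offered load a = lambda * E[S] = 25.9 * 0.274 = 7.1 Erlangs

7.1 Erlangs


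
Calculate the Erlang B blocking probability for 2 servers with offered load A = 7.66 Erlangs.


B(N,A) = (A^N/N!) / sum(A^k/k!, k=0..N) with N=2, A=7.66 = 0.7721

0.7721


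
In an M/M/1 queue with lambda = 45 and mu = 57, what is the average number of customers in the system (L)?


rho = 45/57; L = rho/(1-rho) = 3.75

3.75


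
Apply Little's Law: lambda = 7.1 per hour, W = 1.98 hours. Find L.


L = lambda * W = 7.1 * 1.98 = 14.06

14.06


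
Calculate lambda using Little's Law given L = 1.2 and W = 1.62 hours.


lambda = L / W = 1.2 / 1.62 = 0.74 per hour

0.74 per hour


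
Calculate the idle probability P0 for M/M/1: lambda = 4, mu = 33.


P0 = 1 - rho = 1 - 4/33 = 0.8788

0.8788


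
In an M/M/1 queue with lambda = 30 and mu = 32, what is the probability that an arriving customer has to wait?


P(wait) = rho = lambda/mu = 30/32 = 0.9375

0.9375


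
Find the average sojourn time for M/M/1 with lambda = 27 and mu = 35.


W = 1/(mu - lambda) = 1/(35 - 27) = 0.125 hours

0.125 hours


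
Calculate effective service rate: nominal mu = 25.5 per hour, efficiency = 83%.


Effective rate = mu * efficiency = 25.5 * 0.83 = 21.17 per hour

21.17 per hour


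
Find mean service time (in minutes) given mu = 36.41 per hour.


Mean service time = 60/mu = 60/36.41 = 1.65 minutes

1.65 minutes


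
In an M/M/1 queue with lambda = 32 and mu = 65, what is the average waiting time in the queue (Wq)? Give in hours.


rho = 32/65; Wq = rho/(mu - lambda) = 0.0149 hours

0.0149 hours


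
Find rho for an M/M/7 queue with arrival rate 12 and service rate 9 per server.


rho = lambda/(c*mu) = 12/(7*9) = 0.1905

0.1905


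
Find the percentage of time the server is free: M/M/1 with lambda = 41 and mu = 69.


Idle fraction = (1 - rho) * 100 = (1 - 41/69) * 100 = 40.6%

40.6%


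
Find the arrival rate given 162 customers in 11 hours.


lambda = total arrivals / time = 162 / 11 = 14.73 per hour

14.73 per hour


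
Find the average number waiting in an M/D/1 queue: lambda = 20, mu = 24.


M/D/1: Lq = rho^2 / (2*(1-rho)) where rho = 20/24; Lq = 2.08

2.08


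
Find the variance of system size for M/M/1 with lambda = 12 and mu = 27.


rho = 12/27; Var(N) = rho/(1-rho)^2 = 1.44

1.44


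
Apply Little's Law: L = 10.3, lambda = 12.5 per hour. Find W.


W = L / lambda = 10.3 / 12.5 = 0.824 hours

0.824 hours


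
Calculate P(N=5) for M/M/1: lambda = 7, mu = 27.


rho = 7/27; P(n) = (1-rho)*rho^n = (1-7/27)*(7/27)^5 = 0.0009

0.0009


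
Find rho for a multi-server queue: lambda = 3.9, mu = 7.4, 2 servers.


rho = lambda / (c * mu) = 3.9 / (2 * 7.4) = 0.2635

0.2635


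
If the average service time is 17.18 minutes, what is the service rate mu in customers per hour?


mu = 60 / avg_service_time = 60 / 17.18 = 3.49 per hour

3.49 per hour


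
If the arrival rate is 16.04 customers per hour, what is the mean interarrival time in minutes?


Mean interarrival time = 60/lambda = 60/16.04 = 3.74 minutes

3.74 minutes


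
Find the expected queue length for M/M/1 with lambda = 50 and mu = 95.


rho = 50/95; Lq = rho^2/(1-rho) = 0.58

0.58


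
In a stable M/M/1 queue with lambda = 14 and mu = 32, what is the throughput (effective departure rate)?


For a stable queue (lambda < mu), throughput = lambda = 14 per hour

14 per hour


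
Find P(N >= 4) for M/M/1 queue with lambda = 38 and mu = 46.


P(N >= 4) = rho^4 = (38/46)^4 = 0.4657

0.4657


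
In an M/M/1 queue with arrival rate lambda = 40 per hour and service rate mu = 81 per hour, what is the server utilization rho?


rho = lambda/mu = 40/81 = 0.4938

0.4938


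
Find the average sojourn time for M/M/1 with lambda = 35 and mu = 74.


W = 1/(mu - lambda) = 1/(74 - 35) = 0.0256 hours

0.0256 hours


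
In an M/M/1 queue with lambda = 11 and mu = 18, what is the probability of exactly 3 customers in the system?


rho = 11/18; P(n) = (1-rho)*rho^n = (1-11/18)*(11/18)^3 = 0.0888

0.0888


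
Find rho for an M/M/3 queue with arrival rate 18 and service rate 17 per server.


rho = lambda/(c*mu) = 18/(3*17) = 0.3529

0.3529


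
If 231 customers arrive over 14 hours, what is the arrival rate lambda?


lambda = total arrivals / time = 231 / 14 = 16.5 per hour

16.5 per hour


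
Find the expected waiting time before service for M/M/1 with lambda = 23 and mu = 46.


rho = 23/46; Wq = rho/(mu - lambda) = 0.0217 hours

0.0217 hours


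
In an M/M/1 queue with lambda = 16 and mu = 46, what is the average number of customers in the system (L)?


rho = 16/46; L = rho/(1-rho) = 0.53

0.53


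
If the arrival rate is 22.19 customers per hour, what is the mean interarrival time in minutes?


Mean interarrival time = 60/lambda = 60/22.19 = 2.7 minutes

2.7 minutes


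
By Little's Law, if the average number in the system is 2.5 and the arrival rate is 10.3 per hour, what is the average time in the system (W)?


W = L / lambda = 2.5 / 10.3 = 0.2427 hours

0.2427 hours


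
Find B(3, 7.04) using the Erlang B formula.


B(N,A) = (A^N/N!) / sum(A^k/k!, k=0..N) with N=3, A=7.04 = 0.6392

0.6392


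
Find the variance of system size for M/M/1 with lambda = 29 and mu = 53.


rho = 29/53; Var(N) = rho/(1-rho)^2 = 2.67

2.67


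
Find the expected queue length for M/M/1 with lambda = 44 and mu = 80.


rho = 44/80; Lq = rho^2/(1-rho) = 0.67

0.67


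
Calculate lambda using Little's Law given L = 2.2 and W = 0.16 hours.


lambda = L / W = 2.2 / 0.16 = 13.75 per hour

13.75 per hour


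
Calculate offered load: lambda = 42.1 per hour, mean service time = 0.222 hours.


Offered load a = lambda * E[S] = 42.1 * 0.222 = 9.35 Erlangs

9.35 Erlangs


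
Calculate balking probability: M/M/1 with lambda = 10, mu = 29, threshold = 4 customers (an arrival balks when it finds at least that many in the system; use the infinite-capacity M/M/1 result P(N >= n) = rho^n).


P(N >= 4) = rho^4 = (10/29)^4 = 0.0141

0.0141


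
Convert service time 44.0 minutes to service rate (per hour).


mu = 60 / avg_service_time = 60 / 44.0 = 1.36 per hour

1.36 per hour


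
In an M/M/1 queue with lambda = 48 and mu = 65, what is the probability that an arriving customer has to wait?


P(wait) = rho = lambda/mu = 48/65 = 0.7385

0.7385


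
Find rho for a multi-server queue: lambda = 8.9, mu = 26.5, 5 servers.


rho = lambda / (c * mu) = 8.9 / (5 * 26.5) = 0.0672

0.0672


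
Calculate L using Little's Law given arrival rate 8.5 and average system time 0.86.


L = lambda * W = 8.5 * 0.86 = 7.31

7.31


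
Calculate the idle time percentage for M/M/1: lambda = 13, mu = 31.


Idle fraction = (1 - rho) * 100 = (1 - 13/31) * 100 = 58.1%

58.1%


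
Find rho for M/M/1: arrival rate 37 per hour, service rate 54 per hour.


rho = lambda/mu = 37/54 = 0.6852

0.6852


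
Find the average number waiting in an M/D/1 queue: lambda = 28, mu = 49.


M/D/1: Lq = rho^2 / (2*(1-rho)) where rho = 28/49; Lq = 0.38

0.38


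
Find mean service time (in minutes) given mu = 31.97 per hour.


Mean service time = 60/mu = 60/31.97 = 1.88 minutes

1.88 minutes


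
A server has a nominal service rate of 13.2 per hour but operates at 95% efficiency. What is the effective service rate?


Effective rate = mu * efficiency = 13.2 * 0.95 = 12.54 per hour

12.54 per hour


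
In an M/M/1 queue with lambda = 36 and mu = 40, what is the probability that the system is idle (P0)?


P0 = 1 - rho = 1 - 36/40 = 0.1

0.1


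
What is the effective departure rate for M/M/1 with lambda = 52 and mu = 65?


For a stable queue (lambda < mu), throughput = lambda = 52 per hour

52 per hour


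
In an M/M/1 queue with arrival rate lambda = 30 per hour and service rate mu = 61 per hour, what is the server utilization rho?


rho = lambda/mu = 30/61 = 0.4918

0.4918


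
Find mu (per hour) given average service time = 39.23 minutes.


mu = 60 / avg_service_time = 60 / 39.23 = 1.53 per hour

1.53 per hour


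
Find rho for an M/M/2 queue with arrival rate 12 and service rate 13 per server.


rho = lambda/(c*mu) = 12/(2*13) = 0.4615

0.4615


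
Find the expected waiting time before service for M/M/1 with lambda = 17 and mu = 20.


rho = 17/20; Wq = rho/(mu - lambda) = 0.2833 hours

0.2833 hours


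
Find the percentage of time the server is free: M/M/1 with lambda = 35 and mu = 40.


Idle fraction = (1 - rho) * 100 = (1 - 35/40) * 100 = 12.5%

12.5%


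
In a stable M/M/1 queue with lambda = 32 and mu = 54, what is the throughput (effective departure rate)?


For a stable queue (lambda < mu), throughput = lambda = 32 per hour

32 per hour


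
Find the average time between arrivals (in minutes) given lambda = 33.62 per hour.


Mean interarrival time = 60/lambda = 60/33.62 = 1.78 minutes

1.78 minutes


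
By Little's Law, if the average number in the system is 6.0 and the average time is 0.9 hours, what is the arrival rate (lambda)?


lambda = L / W = 6.0 / 0.9 = 6.67 per hour

6.67 per hour


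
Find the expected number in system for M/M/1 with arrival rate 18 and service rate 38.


rho = 18/38; L = rho/(1-rho) = 0.9

0.9


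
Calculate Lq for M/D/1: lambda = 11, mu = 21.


M/D/1: Lq = rho^2 / (2*(1-rho)) where rho = 11/21; Lq = 0.29

0.29


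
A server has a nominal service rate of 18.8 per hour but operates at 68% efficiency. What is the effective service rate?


Effective rate = mu * efficiency = 18.8 * 0.68 = 12.78 per hour

12.78 per hour


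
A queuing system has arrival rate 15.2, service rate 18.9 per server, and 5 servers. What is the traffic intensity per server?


rho = lambda / (c * mu) = 15.2 / (5 * 18.9) = 0.1608

0.1608


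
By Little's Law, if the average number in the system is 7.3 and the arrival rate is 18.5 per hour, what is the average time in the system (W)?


W = L / lambda = 7.3 / 18.5 = 0.3946 hours

0.3946 hours


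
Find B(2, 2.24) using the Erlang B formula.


B(N,A) = (A^N/N!) / sum(A^k/k!, k=0..N) with N=2, A=2.24 = 0.4364

0.4364


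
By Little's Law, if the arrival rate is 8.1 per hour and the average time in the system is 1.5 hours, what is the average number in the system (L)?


L = lambda * W = 8.1 * 1.5 = 12.15

12.15


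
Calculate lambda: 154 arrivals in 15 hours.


lambda = total arrivals / time = 154 / 15 = 10.27 per hour

10.27 per hour


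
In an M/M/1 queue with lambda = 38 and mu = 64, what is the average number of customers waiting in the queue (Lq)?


rho = 38/64; Lq = rho^2/(1-rho) = 0.87

0.87


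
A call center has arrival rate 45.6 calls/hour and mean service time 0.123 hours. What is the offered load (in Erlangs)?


Offered load a = lambda * E[S] = 45.6 * 0.123 = 5.61 Erlangs

5.61 Erlangs


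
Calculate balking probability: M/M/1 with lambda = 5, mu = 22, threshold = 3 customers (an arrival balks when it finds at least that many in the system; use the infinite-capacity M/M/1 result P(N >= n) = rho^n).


P(N >= 3) = rho^3 = (5/22)^3 = 0.0117

0.0117


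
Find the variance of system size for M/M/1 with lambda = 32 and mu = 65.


rho = 32/65; Var(N) = rho/(1-rho)^2 = 1.91

1.91


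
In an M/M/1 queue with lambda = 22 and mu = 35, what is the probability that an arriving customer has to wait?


P(wait) = rho = lambda/mu = 22/35 = 0.6286

0.6286


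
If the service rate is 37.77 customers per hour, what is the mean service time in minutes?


Mean service time = 60/mu = 60/37.77 = 1.59 minutes

1.59 minutes


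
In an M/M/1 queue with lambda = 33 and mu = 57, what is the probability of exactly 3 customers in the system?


rho = 33/57; P(n) = (1-rho)*rho^n = (1-33/57)*(33/57)^3 = 0.0817

0.0817


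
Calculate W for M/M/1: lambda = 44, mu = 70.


W = 1/(mu - lambda) = 1/(70 - 44) = 0.0385 hours

0.0385 hours


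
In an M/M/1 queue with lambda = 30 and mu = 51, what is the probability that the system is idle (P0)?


P0 = 1 - rho = 1 - 30/51 = 0.4118

0.4118


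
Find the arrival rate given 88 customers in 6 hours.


lambda = total arrivals / time = 88 / 6 = 14.67 per hour

14.67 per hour


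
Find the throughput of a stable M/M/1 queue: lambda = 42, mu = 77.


For a stable queue (lambda < mu), throughput = lambda = 42 per hour

42 per hour


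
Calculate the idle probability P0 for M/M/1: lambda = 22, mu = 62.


P0 = 1 - rho = 1 - 22/62 = 0.6452

0.6452


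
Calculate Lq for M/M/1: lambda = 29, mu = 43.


rho = 29/43; Lq = rho^2/(1-rho) = 1.4

1.4


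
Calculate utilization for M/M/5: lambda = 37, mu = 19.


rho = lambda/(c*mu) = 37/(5*19) = 0.3895

0.3895


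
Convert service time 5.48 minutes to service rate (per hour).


mu = 60 / avg_service_time = 60 / 5.48 = 10.95 per hour

10.95 per hour


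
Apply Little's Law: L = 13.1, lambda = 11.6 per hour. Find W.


W = L / lambda = 13.1 / 11.6 = 1.1293 hours

1.1293 hours


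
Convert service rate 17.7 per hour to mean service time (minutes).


Mean service time = 60/mu = 60/17.7 = 3.39 minutes

3.39 minutes


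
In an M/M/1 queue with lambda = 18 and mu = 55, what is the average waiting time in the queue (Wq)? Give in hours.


rho = 18/55; Wq = rho/(mu - lambda) = 0.0088 hours

0.0088 hours


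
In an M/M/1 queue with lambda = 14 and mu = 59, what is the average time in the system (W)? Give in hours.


W = 1/(mu - lambda) = 1/(59 - 14) = 0.0222 hours

0.0222 hours


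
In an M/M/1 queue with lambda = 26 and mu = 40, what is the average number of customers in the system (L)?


rho = 26/40; L = rho/(1-rho) = 1.86

1.86


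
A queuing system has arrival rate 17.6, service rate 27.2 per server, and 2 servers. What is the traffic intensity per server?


rho = lambda / (c * mu) = 17.6 / (2 * 27.2) = 0.3235

0.3235


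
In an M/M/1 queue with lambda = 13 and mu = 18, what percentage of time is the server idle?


Idle fraction = (1 - rho) * 100 = (1 - 13/18) * 100 = 27.8%

27.8%


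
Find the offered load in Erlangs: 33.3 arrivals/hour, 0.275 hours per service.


Offered load a = lambda * E[S] = 33.3 * 0.275 = 9.16 Erlangs

9.16 Erlangs


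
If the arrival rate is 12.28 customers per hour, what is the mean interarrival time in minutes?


Mean interarrival time = 60/lambda = 60/12.28 = 4.89 minutes

4.89 minutes


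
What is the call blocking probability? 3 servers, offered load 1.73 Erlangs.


B(N,A) = (A^N/N!) / sum(A^k/k!, k=0..N) with N=3, A=1.73 = 0.1696

0.1696


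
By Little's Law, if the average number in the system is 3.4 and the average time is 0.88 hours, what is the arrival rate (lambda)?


lambda = L / W = 3.4 / 0.88 = 3.86 per hour

3.86 per hour


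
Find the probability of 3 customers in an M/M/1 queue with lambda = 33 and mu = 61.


rho = 33/61; P(n) = (1-rho)*rho^n = (1-33/61)*(33/61)^3 = 0.0727

0.0727


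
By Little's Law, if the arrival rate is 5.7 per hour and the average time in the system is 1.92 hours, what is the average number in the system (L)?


L = lambda * W = 5.7 * 1.92 = 10.94

10.94


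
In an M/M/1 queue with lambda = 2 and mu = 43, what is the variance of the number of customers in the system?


rho = 2/43; Var(N) = rho/(1-rho)^2 = 0.05

0.05


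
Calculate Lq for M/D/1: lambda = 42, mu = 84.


M/D/1: Lq = rho^2 / (2*(1-rho)) where rho = 42/84; Lq = 0.25

0.25


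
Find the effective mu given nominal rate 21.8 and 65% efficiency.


Effective rate = mu * efficiency = 21.8 * 0.65 = 14.17 per hour

14.17 per hour


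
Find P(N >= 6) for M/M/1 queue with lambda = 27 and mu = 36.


P(N >= 6) = rho^6 = (27/36)^6 = 0.178

0.178


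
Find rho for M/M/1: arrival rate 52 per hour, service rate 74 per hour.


rho = lambda/mu = 52/74 = 0.7027

0.7027


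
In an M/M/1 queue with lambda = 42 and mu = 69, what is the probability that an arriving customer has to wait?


P(wait) = rho = lambda/mu = 42/69 = 0.6087

0.6087


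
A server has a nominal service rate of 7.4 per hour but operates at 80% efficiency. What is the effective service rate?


Effective rate = mu * efficiency = 7.4 * 0.8 = 5.92 per hour

5.92 per hour


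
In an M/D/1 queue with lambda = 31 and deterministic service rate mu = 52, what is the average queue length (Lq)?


M/D/1: Lq = rho^2 / (2*(1-rho)) where rho = 31/52; Lq = 0.44

0.44


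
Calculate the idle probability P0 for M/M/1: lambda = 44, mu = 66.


P0 = 1 - rho = 1 - 44/66 = 0.3333

0.3333


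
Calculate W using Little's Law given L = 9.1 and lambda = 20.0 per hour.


W = L / lambda = 9.1 / 20.0 = 0.455 hours

0.455 hours


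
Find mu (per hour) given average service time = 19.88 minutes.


mu = 60 / avg_service_time = 60 / 19.88 = 3.02 per hour

3.02 per hour


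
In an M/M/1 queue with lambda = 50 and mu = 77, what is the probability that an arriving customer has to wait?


P(wait) = rho = lambda/mu = 50/77 = 0.6494

0.6494


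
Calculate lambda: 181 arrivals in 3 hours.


lambda = total arrivals / time = 181 / 3 = 60.33 per hour

60.33 per hour


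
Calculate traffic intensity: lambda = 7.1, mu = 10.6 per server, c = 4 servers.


rho = lambda / (c * mu) = 7.1 / (4 * 10.6) = 0.1675

0.1675


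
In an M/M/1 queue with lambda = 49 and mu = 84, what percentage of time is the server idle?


Idle fraction = (1 - rho) * 100 = (1 - 49/84) * 100 = 41.7%

41.7%


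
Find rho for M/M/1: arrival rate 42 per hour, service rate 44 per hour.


rho = lambda/mu = 42/44 = 0.9545

0.9545


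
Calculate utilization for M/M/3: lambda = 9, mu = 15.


rho = lambda/(c*mu) = 9/(3*15) = 0.2

0.2


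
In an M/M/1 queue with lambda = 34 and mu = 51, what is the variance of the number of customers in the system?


rho = 34/51; Var(N) = rho/(1-rho)^2 = 6.0

6.0


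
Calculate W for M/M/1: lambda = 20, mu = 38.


W = 1/(mu - lambda) = 1/(38 - 20) = 0.0556 hours

0.0556 hours


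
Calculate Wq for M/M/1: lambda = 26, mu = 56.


rho = 26/56; Wq = rho/(mu - lambda) = 0.0155 hours

0.0155 hours


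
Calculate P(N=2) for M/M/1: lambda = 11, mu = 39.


rho = 11/39; P(n) = (1-rho)*rho^n = (1-11/39)*(11/39)^2 = 0.0571

0.0571


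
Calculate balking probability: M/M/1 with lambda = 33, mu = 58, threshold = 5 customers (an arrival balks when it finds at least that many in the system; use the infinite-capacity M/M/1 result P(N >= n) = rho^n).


P(N >= 5) = rho^5 = (33/58)^5 = 0.0596

0.0596


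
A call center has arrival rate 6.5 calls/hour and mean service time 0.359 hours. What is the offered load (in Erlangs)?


Offered load a = lambda * E[S] = 6.5 * 0.359 = 2.33 Erlangs

2.33 Erlangs


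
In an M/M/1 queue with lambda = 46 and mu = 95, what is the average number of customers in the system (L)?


rho = 46/95; L = rho/(1-rho) = 0.94

0.94


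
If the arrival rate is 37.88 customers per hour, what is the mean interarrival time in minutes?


Mean interarrival time = 60/lambda = 60/37.88 = 1.58 minutes

1.58 minutes


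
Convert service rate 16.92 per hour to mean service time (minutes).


Mean service time = 60/mu = 60/16.92 = 3.55 minutes

3.55 minutes


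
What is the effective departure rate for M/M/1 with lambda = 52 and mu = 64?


For a stable queue (lambda < mu), throughput = lambda = 52 per hour

52 per hour


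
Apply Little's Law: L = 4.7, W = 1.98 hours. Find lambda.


lambda = L / W = 4.7 / 1.98 = 2.37 per hour

2.37 per hour


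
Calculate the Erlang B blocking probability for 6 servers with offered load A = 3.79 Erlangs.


B(N,A) = (A^N/N!) / sum(A^k/k!, k=0..N) with N=6, A=3.79 = 0.1022

0.1022


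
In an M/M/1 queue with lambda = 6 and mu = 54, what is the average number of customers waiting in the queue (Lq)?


rho = 6/54; Lq = rho^2/(1-rho) = 0.01

0.01


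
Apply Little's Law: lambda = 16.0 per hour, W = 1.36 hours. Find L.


L = lambda * W = 16.0 * 1.36 = 21.76

21.76


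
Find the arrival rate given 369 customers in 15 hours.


lambda = total arrivals / time = 369 / 15 = 24.6 per hour

24.6 per hour


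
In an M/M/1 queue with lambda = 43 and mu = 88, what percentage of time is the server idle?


Idle fraction = (1 - rho) * 100 = (1 - 43/88) * 100 = 51.1%

51.1%


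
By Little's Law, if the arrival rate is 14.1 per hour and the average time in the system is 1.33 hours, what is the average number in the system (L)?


L = lambda * W = 14.1 * 1.33 = 18.75

18.75


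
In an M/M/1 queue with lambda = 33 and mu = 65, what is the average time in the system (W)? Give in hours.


W = 1/(mu - lambda) = 1/(65 - 33) = 0.0313 hours

0.0313 hours


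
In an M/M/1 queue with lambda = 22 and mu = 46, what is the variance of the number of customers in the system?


rho = 22/46; Var(N) = rho/(1-rho)^2 = 1.76

1.76


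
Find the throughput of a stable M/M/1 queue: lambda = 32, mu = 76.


For a stable queue (lambda < mu), throughput = lambda = 32 per hour

32 per hour


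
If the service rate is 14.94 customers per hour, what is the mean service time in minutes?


Mean service time = 60/mu = 60/14.94 = 4.02 minutes

4.02 minutes


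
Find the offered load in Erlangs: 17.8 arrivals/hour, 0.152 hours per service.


Offered load a = lambda * E[S] = 17.8 * 0.152 = 2.71 Erlangs

2.71 Erlangs


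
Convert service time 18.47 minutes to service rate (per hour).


mu = 60 / avg_service_time = 60 / 18.47 = 3.25 per hour

3.25 per hour


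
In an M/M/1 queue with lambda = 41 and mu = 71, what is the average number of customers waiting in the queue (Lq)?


rho = 41/71; Lq = rho^2/(1-rho) = 0.79

0.79


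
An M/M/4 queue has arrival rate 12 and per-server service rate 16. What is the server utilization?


rho = lambda/(c*mu) = 12/(4*16) = 0.1875

0.1875


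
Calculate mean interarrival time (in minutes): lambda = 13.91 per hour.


Mean interarrival time = 60/lambda = 60/13.91 = 4.31 minutes

4.31 minutes


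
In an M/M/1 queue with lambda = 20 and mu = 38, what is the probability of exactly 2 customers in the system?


rho = 20/38; P(n) = (1-rho)*rho^n = (1-20/38)*(20/38)^2 = 0.1312

0.1312


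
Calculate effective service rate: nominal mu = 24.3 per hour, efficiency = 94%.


Effective rate = mu * efficiency = 24.3 * 0.94 = 22.84 per hour

22.84 per hour


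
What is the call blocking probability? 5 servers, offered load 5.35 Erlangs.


B(N,A) = (A^N/N!) / sum(A^k/k!, k=0..N) with N=5, A=5.35 = 0.3126

0.3126


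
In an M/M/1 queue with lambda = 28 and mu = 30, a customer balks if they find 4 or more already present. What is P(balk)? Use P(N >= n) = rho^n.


P(N >= 4) = rho^4 = (28/30)^4 = 0.7588

0.7588


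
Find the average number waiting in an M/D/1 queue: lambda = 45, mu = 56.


M/D/1: Lq = rho^2 / (2*(1-rho)) where rho = 45/56; Lq = 1.64

1.64


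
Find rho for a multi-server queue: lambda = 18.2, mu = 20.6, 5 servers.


rho = lambda / (c * mu) = 18.2 / (5 * 20.6) = 0.1767

0.1767


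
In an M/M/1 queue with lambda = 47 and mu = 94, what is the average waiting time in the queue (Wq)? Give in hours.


rho = 47/94; Wq = rho/(mu - lambda) = 0.0106 hours

0.0106 hours


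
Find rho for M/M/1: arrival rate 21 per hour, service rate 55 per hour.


rho = lambda/mu = 21/55 = 0.3818

0.3818


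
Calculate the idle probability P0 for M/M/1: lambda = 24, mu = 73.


P0 = 1 - rho = 1 - 24/73 = 0.6712

0.6712


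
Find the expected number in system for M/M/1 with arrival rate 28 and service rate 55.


rho = 28/55; L = rho/(1-rho) = 1.04

1.04


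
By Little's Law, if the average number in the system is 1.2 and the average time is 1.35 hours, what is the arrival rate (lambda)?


lambda = L / W = 1.2 / 1.35 = 0.89 per hour

0.89 per hour


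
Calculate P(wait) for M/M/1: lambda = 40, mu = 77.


P(wait) = rho = lambda/mu = 40/77 = 0.5195

0.5195


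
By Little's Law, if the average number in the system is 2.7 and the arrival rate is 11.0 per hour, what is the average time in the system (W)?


W = L / lambda = 2.7 / 11.0 = 0.2455 hours

0.2455 hours


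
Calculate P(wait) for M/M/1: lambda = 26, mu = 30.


P(wait) = rho = lambda/mu = 26/30 = 0.8667

0.8667


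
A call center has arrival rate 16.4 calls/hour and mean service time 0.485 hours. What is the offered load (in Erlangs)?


Offered load a = lambda * E[S] = 16.4 * 0.485 = 7.95 Erlangs

7.95 Erlangs


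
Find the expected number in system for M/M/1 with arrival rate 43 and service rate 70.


rho = 43/70; L = rho/(1-rho) = 1.59

1.59


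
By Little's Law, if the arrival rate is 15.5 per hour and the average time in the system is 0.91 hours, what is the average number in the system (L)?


L = lambda * W = 15.5 * 0.91 = 14.11

14.11


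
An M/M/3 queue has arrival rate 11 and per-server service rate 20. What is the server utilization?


rho = lambda/(c*mu) = 11/(3*20) = 0.1833

0.1833


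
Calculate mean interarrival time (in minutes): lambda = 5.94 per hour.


Mean interarrival time = 60/lambda = 60/5.94 = 10.1 minutes

10.1 minutes


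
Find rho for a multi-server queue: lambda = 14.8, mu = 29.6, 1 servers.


rho = lambda / (c * mu) = 14.8 / (1 * 29.6) = 0.5

0.5


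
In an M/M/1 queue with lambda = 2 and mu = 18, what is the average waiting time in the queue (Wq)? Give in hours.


rho = 2/18; Wq = rho/(mu - lambda) = 0.0069 hours

0.0069 hours


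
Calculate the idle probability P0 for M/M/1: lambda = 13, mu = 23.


P0 = 1 - rho = 1 - 13/23 = 0.4348

0.4348


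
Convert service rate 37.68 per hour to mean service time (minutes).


Mean service time = 60/mu = 60/37.68 = 1.59 minutes

1.59 minutes


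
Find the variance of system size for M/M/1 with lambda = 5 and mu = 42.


rho = 5/42; Var(N) = rho/(1-rho)^2 = 0.15

0.15


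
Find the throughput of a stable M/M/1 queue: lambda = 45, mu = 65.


For a stable queue (lambda < mu), throughput = lambda = 45 per hour

45 per hour


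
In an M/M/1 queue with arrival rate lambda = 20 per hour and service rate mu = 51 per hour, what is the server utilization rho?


rho = lambda/mu = 20/51 = 0.3922

0.3922


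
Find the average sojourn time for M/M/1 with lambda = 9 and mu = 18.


W = 1/(mu - lambda) = 1/(18 - 9) = 0.1111 hours

0.1111 hours


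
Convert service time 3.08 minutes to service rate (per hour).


mu = 60 / avg_service_time = 60 / 3.08 = 19.48 per hour

19.48 per hour


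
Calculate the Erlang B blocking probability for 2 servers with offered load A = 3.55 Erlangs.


B(N,A) = (A^N/N!) / sum(A^k/k!, k=0..N) with N=2, A=3.55 = 0.5807

0.5807


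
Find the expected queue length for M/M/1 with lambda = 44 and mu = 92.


rho = 44/92; Lq = rho^2/(1-rho) = 0.44

0.44


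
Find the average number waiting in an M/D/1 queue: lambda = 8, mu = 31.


M/D/1: Lq = rho^2 / (2*(1-rho)) where rho = 8/31; Lq = 0.04

0.04


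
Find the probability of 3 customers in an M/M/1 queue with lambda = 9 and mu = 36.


rho = 9/36; P(n) = (1-rho)*rho^n = (1-9/36)*(9/36)^3 = 0.0117

0.0117


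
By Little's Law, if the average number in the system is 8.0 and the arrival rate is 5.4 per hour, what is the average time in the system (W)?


W = L / lambda = 8.0 / 5.4 = 1.4815 hours

1.4815 hours


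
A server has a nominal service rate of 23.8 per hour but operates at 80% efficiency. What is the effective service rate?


Effective rate = mu * efficiency = 23.8 * 0.8 = 19.04 per hour

19.04 per hour


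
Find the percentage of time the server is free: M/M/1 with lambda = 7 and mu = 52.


Idle fraction = (1 - rho) * 100 = (1 - 7/52) * 100 = 86.5%

86.5%


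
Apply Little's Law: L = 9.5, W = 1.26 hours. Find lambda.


lambda = L / W = 9.5 / 1.26 = 7.54 per hour

7.54 per hour


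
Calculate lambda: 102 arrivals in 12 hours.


lambda = total arrivals / time = 102 / 12 = 8.5 per hour

8.5 per hour


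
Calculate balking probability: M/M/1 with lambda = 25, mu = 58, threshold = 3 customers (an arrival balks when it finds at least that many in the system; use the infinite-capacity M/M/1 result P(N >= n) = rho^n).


P(N >= 3) = rho^3 = (25/58)^3 = 0.0801

0.0801


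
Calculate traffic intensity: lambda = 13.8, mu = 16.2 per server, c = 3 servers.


rho = lambda / (c * mu) = 13.8 / (3 * 16.2) = 0.284

0.284


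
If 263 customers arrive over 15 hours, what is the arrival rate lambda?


lambda = total arrivals / time = 263 / 15 = 17.53 per hour

17.53 per hour


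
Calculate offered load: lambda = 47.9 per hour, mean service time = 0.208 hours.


Offered load a = lambda * E[S] = 47.9 * 0.208 = 9.96 Erlangs

9.96 Erlangs


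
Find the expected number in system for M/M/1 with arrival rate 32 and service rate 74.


rho = 32/74; L = rho/(1-rho) = 0.76

0.76


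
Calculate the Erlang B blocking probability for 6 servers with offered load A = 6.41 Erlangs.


B(N,A) = (A^N/N!) / sum(A^k/k!, k=0..N) with N=6, A=6.41 = 0.2931

0.2931


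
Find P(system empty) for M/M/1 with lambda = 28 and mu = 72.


P0 = 1 - rho = 1 - 28/72 = 0.6111

0.6111


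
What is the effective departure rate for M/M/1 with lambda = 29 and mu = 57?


For a stable queue (lambda < mu), throughput = lambda = 29 per hour

29 per hour


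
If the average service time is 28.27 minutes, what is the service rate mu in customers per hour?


mu = 60 / avg_service_time = 60 / 28.27 = 2.12 per hour

2.12 per hour


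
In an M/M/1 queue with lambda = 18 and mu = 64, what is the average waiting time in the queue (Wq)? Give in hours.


rho = 18/64; Wq = rho/(mu - lambda) = 0.0061 hours

0.0061 hours


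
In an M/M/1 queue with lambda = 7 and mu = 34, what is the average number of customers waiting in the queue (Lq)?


rho = 7/34; Lq = rho^2/(1-rho) = 0.05

0.05


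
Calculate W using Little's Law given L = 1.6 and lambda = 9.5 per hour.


W = L / lambda = 1.6 / 9.5 = 0.1684 hours

0.1684 hours


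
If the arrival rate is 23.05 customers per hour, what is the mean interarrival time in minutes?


Mean interarrival time = 60/lambda = 60/23.05 = 2.6 minutes

2.6 minutes


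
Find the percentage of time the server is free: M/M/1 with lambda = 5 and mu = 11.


Idle fraction = (1 - rho) * 100 = (1 - 5/11) * 100 = 54.5%

54.5%


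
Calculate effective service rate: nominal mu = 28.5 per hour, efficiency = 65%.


Effective rate = mu * efficiency = 28.5 * 0.65 = 18.53 per hour

18.53 per hour


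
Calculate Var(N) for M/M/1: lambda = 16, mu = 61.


rho = 16/61; Var(N) = rho/(1-rho)^2 = 0.48

0.48


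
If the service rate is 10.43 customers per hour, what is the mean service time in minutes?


Mean service time = 60/mu = 60/10.43 = 5.75 minutes

5.75 minutes


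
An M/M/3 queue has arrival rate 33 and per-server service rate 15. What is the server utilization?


rho = lambda/(c*mu) = 33/(3*15) = 0.7333

0.7333


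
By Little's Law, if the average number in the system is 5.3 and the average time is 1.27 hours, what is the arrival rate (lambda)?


lambda = L / W = 5.3 / 1.27 = 4.17 per hour

4.17 per hour


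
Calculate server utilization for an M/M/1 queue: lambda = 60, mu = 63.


rho = lambda/mu = 60/63 = 0.9524

0.9524


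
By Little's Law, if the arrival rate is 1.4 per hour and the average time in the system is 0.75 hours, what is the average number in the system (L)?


L = lambda * W = 1.4 * 0.75 = 1.05

1.05


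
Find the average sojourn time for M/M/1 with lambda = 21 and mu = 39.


W = 1/(mu - lambda) = 1/(39 - 21) = 0.0556 hours

0.0556 hours


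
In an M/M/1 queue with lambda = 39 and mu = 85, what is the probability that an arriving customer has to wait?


P(wait) = rho = lambda/mu = 39/85 = 0.4588

0.4588


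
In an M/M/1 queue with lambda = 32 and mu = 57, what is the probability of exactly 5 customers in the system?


rho = 32/57; P(n) = (1-rho)*rho^n = (1-32/57)*(32/57)^5 = 0.0245

0.0245


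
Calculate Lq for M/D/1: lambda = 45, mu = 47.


M/D/1: Lq = rho^2 / (2*(1-rho)) where rho = 45/47; Lq = 10.77

10.77


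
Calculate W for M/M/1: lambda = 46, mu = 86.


W = 1/(mu - lambda) = 1/(86 - 46) = 0.025 hours

0.025 hours


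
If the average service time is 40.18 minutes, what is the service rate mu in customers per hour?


mu = 60 / avg_service_time = 60 / 40.18 = 1.49 per hour

1.49 per hour


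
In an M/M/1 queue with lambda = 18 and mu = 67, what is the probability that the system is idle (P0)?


P0 = 1 - rho = 1 - 18/67 = 0.7313

0.7313


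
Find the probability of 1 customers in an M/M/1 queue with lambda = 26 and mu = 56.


rho = 26/56; P(n) = (1-rho)*rho^n = (1-26/56)*(26/56)^1 = 0.2487

0.2487


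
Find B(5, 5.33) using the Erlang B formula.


B(N,A) = (A^N/N!) / sum(A^k/k!, k=0..N) with N=5, A=5.33 = 0.311

0.311


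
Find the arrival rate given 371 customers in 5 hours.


lambda = total arrivals / time = 371 / 5 = 74.2 per hour

74.2 per hour


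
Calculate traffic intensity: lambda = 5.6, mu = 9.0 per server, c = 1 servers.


rho = lambda / (c * mu) = 5.6 / (1 * 9.0) = 0.6222

0.6222


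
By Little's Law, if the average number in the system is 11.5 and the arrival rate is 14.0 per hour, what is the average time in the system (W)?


W = L / lambda = 11.5 / 14.0 = 0.8214 hours

0.8214 hours


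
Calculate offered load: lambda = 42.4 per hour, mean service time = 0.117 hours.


Offered load a = lambda * E[S] = 42.4 * 0.117 = 4.96 Erlangs

4.96 Erlangs


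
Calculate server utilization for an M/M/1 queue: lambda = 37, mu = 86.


rho = lambda/mu = 37/86 = 0.4302

0.4302


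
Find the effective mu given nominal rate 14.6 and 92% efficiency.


Effective rate = mu * efficiency = 14.6 * 0.92 = 13.43 per hour

13.43 per hour


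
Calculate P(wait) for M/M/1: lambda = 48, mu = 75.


P(wait) = rho = lambda/mu = 48/75 = 0.64

0.64


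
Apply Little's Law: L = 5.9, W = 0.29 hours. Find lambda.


lambda = L / W = 5.9 / 0.29 = 20.34 per hour

20.34 per hour


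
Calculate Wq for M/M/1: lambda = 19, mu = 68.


rho = 19/68; Wq = rho/(mu - lambda) = 0.0057 hours

0.0057 hours


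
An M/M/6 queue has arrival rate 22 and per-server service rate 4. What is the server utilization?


rho = lambda/(c*mu) = 22/(6*4) = 0.9167

0.9167


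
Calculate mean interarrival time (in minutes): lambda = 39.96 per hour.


Mean interarrival time = 60/lambda = 60/39.96 = 1.5 minutes

1.5 minutes


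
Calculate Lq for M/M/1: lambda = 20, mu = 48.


rho = 20/48; Lq = rho^2/(1-rho) = 0.3

0.3


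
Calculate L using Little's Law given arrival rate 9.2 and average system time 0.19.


L = lambda * W = 9.2 * 0.19 = 1.75

1.75


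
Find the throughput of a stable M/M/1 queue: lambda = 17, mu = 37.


For a stable queue (lambda < mu), throughput = lambda = 17 per hour

17 per hour


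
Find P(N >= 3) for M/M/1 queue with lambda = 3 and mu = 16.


P(N >= 3) = rho^3 = (3/16)^3 = 0.0066

0.0066


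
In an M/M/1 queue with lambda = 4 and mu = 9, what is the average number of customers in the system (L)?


rho = 4/9; L = rho/(1-rho) = 0.8

0.8


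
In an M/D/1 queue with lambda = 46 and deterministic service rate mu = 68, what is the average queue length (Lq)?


M/D/1: Lq = rho^2 / (2*(1-rho)) where rho = 46/68; Lq = 0.71

0.71


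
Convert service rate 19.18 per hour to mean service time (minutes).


Mean service time = 60/mu = 60/19.18 = 3.13 minutes

3.13 minutes


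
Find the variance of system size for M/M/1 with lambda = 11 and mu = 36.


rho = 11/36; Var(N) = rho/(1-rho)^2 = 0.63

0.63


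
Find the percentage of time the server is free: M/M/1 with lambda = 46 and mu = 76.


Idle fraction = (1 - rho) * 100 = (1 - 46/76) * 100 = 39.5%

39.5%


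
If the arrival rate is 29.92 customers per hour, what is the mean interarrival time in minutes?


Mean interarrival time = 60/lambda = 60/29.92 = 2.01 minutes

2.01 minutes


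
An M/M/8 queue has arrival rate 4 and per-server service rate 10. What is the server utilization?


rho = lambda/(c*mu) = 4/(8*10) = 0.05

0.05


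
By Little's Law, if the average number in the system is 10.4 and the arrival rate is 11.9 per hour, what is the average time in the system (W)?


W = L / lambda = 10.4 / 11.9 = 0.8739 hours

0.8739 hours


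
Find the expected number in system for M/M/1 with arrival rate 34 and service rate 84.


rho = 34/84; L = rho/(1-rho) = 0.68

0.68


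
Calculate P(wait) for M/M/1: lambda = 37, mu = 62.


P(wait) = rho = lambda/mu = 37/62 = 0.5968

0.5968
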